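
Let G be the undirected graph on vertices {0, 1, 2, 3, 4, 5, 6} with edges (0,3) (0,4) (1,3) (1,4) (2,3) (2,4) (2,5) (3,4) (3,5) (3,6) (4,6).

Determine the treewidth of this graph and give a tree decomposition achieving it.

Treewidth 2.
Bags: B1 = {2, 3, 4}  B2 = {2, 3, 5}  B3 = {0, 3, 4}  B4 = {3, 4, 6}  B5 = {1, 3, 4}
Tree: B1–B2, B1–B3, B3–B4, B1–B5

Every bag has size at most 3, so the width is 3 − 1 = 2 and tw(G) ≤ 2. For the lower bound, the 3 vertices {0, 3, 4} are pairwise adjacent, and any tree decomposition puts a clique entirely inside one bag — forcing width ≥ 2. Hence tw(G) = 2 exactly.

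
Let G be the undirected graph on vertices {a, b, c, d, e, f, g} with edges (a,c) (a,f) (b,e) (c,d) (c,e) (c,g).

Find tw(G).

1

A width-1 tree decomposition is:
Bags: B1 = {b, e}  B2 = {c, e}  B3 = {a, c}  B4 = {c, g}  B5 = {a, f}  B6 = {c, d}
Tree: B1–B2, B2–B3, B3–B4, B3–B5, B3–B6
Every bag has size at most 2, so the width is 2 − 1 = 1 and tw(G) ≤ 1. Since G has at least one edge (e.g. b–e), it is not an edgeless graph, so tw(G) ≥ 1. The upper and lower bounds meet at 1, so that is the treewidth.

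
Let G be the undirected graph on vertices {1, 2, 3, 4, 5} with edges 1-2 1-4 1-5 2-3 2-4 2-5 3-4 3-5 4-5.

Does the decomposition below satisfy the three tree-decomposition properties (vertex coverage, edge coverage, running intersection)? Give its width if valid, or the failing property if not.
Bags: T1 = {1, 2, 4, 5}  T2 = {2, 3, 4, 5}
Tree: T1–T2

Yes; width 3.

Vertex coverage: the bags together contain {1, 2, 3, 4, 5}, the full vertex set. Edge coverage: each edge of G has both endpoints in at least one bag. Running intersection: for every vertex, the bags containing it form a connected subtree. All three properties hold, so this is a valid tree decomposition of width max|bag| − 1 = 3, and hence tw(G) ≤ 3.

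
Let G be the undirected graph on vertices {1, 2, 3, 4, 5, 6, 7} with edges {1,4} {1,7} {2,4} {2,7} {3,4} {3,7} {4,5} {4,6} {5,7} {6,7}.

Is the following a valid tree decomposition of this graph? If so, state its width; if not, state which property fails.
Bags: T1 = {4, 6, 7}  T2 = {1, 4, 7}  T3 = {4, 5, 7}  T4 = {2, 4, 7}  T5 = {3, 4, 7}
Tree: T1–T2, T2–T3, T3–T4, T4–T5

Every vertex of G appears in some bag (union = {1, 2, 3, 4, 5, 6, 7}); every edge is covered by a bag; and for each vertex v the set of bags containing v is connected in the bag tree. The decomposition is therefore valid. The largest bag has 3 vertices, so the width is 2.

Yes; width 2.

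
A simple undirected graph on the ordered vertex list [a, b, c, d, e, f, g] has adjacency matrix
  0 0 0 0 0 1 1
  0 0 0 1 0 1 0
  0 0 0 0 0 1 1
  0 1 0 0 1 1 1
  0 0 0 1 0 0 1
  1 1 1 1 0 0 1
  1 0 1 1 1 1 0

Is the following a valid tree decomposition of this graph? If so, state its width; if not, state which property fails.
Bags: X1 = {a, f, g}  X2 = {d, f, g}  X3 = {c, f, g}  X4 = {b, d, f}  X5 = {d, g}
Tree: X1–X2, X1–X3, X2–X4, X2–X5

A tree decomposition must satisfy three properties: every vertex lies in some bag; for every edge, both endpoints lie together in some bag; and for every vertex, the bags containing it form a connected subtree. Here vertex e appears in no bag, so the decomposition is invalid.

No — vertex e appears in no bag.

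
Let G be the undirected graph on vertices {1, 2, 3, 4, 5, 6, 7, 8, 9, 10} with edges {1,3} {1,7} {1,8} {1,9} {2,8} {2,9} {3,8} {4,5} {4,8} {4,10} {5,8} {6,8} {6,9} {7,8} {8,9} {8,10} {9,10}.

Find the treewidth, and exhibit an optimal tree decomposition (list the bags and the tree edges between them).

Every bag has size at most 3, so the width is 3 − 1 = 2 and tw(G) ≤ 2. For the lower bound, the 3 vertices {1, 3, 8} are pairwise adjacent, and any tree decomposition puts a clique entirely inside one bag — forcing width ≥ 2. Combining the bounds, tw(G) = 2.

Treewidth 2.
Bags: B1 = {1, 8, 9}  B2 = {1, 7, 8}  B3 = {6, 8, 9}  B4 = {1, 3, 8}  B5 = {8, 9, 10}  B6 = {2, 8, 9}  B7 = {4, 8, 10}  B8 = {4, 5, 8}
Tree: B1–B2, B1–B3, B1–B4, B1–B5, B1–B6, B5–B7, B7–B8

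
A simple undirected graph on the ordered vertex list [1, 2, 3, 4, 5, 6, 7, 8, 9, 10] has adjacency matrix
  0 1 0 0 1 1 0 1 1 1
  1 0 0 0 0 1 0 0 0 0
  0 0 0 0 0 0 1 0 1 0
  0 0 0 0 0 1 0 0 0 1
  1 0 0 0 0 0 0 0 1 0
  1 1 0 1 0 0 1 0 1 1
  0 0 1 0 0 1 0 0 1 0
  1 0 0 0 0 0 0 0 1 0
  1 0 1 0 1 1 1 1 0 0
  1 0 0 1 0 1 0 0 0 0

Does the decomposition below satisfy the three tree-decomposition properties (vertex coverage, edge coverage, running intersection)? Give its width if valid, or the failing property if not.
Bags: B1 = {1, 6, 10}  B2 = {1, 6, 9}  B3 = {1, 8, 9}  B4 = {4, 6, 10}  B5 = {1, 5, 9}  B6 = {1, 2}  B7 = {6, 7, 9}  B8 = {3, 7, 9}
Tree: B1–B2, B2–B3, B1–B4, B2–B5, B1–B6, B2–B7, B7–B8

No — edge (6,2) lies in no bag.

A tree decomposition must satisfy three properties: every vertex lies in some bag; for every edge, both endpoints lie together in some bag; and for every vertex, the bags containing it form a connected subtree. Here edge (6,2) lies in no bag, so the decomposition is invalid.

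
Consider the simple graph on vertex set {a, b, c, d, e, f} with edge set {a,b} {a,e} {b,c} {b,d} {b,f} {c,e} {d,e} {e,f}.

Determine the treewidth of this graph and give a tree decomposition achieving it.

Treewidth 2.
One such decomposition:
Bags: B1 = {b, e, f}  B2 = {b, c, e}  B3 = {a, b, e}  B4 = {b, d, e}
Tree: B1–B2, B2–B3, B3–B4

The largest bag has 3 vertices, giving width 2; this decomposition certifies tw(G) ≤ 2. Since e–f–b–c–e is a cycle in G, G is not acyclic. Forests are exactly the graphs of treewidth ≤ 1, so tw(G) ≥ 2. The upper and lower bounds meet at 2, so that is the treewidth.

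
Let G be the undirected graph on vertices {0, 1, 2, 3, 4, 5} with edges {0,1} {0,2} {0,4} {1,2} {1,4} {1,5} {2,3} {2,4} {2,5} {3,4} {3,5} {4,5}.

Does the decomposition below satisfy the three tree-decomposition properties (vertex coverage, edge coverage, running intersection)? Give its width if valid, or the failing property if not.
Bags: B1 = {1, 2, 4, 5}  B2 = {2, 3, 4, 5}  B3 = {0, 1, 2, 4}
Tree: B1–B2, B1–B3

Checking the three conditions: (i) the bags cover all of {0, 1, 2, 3, 4, 5}; (ii) for each edge, some bag contains both endpoints; (iii) the bags containing any fixed vertex form a subtree. All hold, so the decomposition is valid with width 4 − 1 = 3.

Yes; width 3.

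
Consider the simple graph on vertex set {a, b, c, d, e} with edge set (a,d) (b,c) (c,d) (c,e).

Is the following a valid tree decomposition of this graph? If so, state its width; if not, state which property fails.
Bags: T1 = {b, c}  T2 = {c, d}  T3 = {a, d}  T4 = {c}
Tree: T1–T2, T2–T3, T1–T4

No — vertex e appears in no bag.

A tree decomposition must satisfy three properties: every vertex lies in some bag; for every edge, both endpoints lie together in some bag; and for every vertex, the bags containing it form a connected subtree. Here vertex e appears in no bag, so the decomposition is invalid.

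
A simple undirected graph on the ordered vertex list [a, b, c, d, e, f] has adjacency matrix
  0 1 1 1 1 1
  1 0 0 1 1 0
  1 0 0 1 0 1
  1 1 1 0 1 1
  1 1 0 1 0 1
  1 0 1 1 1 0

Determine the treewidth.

A width-3 tree decomposition is:
Bags: B1 = {a, d, e, f}  B2 = {a, c, d, f}  B3 = {a, b, d, e}
Tree: B1–B2, B1–B3
The largest bag has 4 vertices, giving width 3; this decomposition certifies tw(G) ≤ 3. For the lower bound, the 4 vertices {a, d, e, f} are pairwise adjacent, and any tree decomposition puts a clique entirely inside one bag — forcing width ≥ 3. Hence tw(G) = 3 exactly.

3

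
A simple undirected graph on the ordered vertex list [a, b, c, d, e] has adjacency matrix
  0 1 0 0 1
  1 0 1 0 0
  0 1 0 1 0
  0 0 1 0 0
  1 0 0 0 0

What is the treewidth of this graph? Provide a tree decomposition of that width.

Every bag has size at most 2, so the width is 2 − 1 = 1 and tw(G) ≤ 1. G has an edge, so its treewidth is at least 1. Hence tw(G) = 1 exactly.

Treewidth 1.
One optimal decomposition is:
Bags: B1 = {c, d}  B2 = {b, c}  B3 = {a, b}  B4 = {a, e}
Tree: B1–B2, B2–B3, B3–B4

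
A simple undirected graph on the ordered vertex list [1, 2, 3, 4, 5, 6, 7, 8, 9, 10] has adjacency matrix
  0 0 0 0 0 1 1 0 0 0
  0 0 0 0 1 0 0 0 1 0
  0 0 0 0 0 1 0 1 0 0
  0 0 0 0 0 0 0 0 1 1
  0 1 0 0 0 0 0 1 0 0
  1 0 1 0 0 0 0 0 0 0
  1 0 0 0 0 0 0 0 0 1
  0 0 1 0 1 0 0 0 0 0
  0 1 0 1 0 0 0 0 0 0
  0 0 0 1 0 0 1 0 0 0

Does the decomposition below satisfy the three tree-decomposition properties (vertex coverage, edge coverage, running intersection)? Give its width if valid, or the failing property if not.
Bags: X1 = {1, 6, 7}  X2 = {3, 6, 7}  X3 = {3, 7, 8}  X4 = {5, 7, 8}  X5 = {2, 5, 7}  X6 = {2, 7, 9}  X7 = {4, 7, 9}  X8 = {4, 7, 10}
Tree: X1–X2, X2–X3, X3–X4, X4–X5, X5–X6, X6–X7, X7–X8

Yes; width 2.

Vertex coverage: the bags together contain {1, 2, 3, 4, 5, 6, 7, 8, 9, 10}, the full vertex set. Edge coverage: each edge of G has both endpoints in at least one bag. Running intersection: for every vertex, the bags containing it form a connected subtree. All three properties hold, so this is a valid tree decomposition of width max|bag| − 1 = 2, and hence tw(G) ≤ 2.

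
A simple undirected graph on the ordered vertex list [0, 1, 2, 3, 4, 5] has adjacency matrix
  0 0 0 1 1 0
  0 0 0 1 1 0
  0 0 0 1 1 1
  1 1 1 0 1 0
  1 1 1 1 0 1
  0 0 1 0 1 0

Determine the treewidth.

2

A width-2 tree decomposition is:
Bags: B1 = {2, 4, 5}  B2 = {2, 3, 4}  B3 = {1, 3, 4}  B4 = {0, 3, 4}
Tree: B1–B2, B2–B3, B3–B4
Each bag holds 3 vertices, so the decomposition has width 2, which upper-bounds the treewidth. For the lower bound, the 3 vertices {0, 3, 4} are pairwise adjacent, and any tree decomposition puts a clique entirely inside one bag — forcing width ≥ 2. Therefore the treewidth is 2.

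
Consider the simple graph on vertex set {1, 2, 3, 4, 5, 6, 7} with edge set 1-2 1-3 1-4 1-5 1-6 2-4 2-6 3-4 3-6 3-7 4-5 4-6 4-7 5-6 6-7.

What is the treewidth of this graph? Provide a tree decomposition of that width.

The largest bag has 4 vertices, giving width 3; this decomposition certifies tw(G) ≤ 3. On the other hand G contains the 4-clique {1, 2, 4, 6}. A clique must lie in a single bag of any decomposition, so no decomposition can have width below 3. Hence tw(G) = 3 exactly.

Treewidth 3.
Bags: B1 = {3, 4, 6, 7}  B2 = {1, 3, 4, 6}  B3 = {1, 2, 4, 6}  B4 = {1, 4, 5, 6}
Tree: B1–B2, B2–B3, B2–B4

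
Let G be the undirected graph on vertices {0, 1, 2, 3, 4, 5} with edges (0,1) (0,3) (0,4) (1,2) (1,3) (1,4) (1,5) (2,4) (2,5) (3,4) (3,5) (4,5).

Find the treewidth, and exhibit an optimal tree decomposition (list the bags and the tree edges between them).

Every bag has size at most 4, so the width is 4 − 1 = 3 and tw(G) ≤ 3. Conversely, {1, 2, 4, 5} is a clique of size 4, and the vertices of any clique must share a bag in every tree decomposition; so some bag has ≥ 4 vertices and tw(G) ≥ 3. Therefore the treewidth is 3.

Treewidth 3.
One such decomposition:
Bags: B1 = {1, 3, 4, 5}  B2 = {1, 2, 4, 5}  B3 = {0, 1, 3, 4}
Tree: B1–B2, B1–B3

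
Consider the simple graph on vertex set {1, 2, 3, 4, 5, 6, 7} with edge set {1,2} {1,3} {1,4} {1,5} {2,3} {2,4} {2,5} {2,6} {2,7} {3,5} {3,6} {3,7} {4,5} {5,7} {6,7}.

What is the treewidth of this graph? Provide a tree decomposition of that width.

Each bag holds 4 vertices, so the decomposition has width 3, which upper-bounds the treewidth. Conversely, {1, 2, 3, 5} is a clique of size 4, and the vertices of any clique must share a bag in every tree decomposition; so some bag has ≥ 4 vertices and tw(G) ≥ 3. The upper and lower bounds meet at 3, so that is the treewidth.

Treewidth 3.
One such decomposition:
Bags: B1 = {1, 2, 4, 5}  B2 = {1, 2, 3, 5}  B3 = {2, 3, 5, 7}  B4 = {2, 3, 6, 7}
Tree: B1–B2, B2–B3, B3–B4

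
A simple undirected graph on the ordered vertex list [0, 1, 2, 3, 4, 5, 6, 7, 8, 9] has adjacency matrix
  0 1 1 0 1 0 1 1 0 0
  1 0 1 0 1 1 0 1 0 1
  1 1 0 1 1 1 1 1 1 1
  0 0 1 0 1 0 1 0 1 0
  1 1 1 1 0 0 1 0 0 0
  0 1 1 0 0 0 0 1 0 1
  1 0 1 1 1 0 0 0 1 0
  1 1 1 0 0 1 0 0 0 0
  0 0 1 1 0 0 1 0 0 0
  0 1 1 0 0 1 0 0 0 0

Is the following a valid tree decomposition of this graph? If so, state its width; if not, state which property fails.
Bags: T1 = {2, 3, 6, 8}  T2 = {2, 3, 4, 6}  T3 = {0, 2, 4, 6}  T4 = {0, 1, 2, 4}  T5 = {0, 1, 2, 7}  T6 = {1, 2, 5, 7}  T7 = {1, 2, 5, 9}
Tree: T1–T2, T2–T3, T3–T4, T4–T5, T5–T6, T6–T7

Vertex coverage: the bags together contain {0, 1, 2, 3, 4, 5, 6, 7, 8, 9}, the full vertex set. Edge coverage: each edge of G has both endpoints in at least one bag. Running intersection: for every vertex, the bags containing it form a connected subtree. All three properties hold, so this is a valid tree decomposition of width max|bag| − 1 = 3, and hence tw(G) ≤ 3.

Yes; width 3.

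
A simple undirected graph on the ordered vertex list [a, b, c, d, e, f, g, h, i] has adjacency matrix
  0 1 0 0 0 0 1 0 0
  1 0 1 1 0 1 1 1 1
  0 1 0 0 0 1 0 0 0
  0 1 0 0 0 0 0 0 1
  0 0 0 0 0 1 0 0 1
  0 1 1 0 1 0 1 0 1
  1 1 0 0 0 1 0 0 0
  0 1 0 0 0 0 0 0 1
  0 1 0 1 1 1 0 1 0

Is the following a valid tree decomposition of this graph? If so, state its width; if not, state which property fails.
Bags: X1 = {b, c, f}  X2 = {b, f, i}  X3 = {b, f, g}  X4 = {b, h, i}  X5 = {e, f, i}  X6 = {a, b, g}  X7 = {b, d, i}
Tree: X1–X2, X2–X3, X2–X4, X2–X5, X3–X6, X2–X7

Every vertex of G appears in some bag (union = {a, b, c, d, e, f, g, h, i}); every edge is covered by a bag; and for each vertex v the set of bags containing v is connected in the bag tree. The decomposition is therefore valid. The largest bag has 3 vertices, so the width is 2.

Yes; width 2.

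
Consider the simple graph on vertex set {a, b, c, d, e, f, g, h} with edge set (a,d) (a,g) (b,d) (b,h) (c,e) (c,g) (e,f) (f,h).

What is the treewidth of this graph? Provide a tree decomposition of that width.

Treewidth 2.
Bags: B1 = {c, e, f}  B2 = {c, f, h}  B3 = {b, c, h}  B4 = {b, c, d}  B5 = {a, c, d}  B6 = {a, c, g}
Tree: B1–B2, B2–B3, B3–B4, B4–B5, B5–B6

Every bag has size at most 3, so the width is 3 − 1 = 2 and tw(G) ≤ 2. Since c–e–f–h–b–d–a–g–c is a cycle in G, G is not acyclic. Forests are exactly the graphs of treewidth ≤ 1, so tw(G) ≥ 2. Hence tw(G) = 2 exactly.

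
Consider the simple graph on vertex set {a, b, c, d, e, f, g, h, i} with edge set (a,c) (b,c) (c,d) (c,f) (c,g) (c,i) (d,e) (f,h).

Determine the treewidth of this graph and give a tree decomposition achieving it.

Treewidth 1.
One optimal decomposition is:
Bags: B1 = {a, c}  B2 = {c, f}  B3 = {c, i}  B4 = {f, h}  B5 = {c, d}  B6 = {b, c}  B7 = {c, g}  B8 = {d, e}
Tree: B1–B2, B2–B3, B2–B4, B1–B5, B3–B6, B2–B7, B5–B8

Every bag has size at most 2, so the width is 2 − 1 = 1 and tw(G) ≤ 1. Since G has at least one edge (e.g. a–c), it is not an edgeless graph, so tw(G) ≥ 1. Combining the bounds, tw(G) = 1.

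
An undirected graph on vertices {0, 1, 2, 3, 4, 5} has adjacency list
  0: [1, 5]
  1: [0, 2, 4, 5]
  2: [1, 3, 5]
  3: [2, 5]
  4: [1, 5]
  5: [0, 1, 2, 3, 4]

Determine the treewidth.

A width-2 tree decomposition is:
Bags: B1 = {1, 4, 5}  B2 = {1, 2, 5}  B3 = {0, 1, 5}  B4 = {2, 3, 5}
Tree: B1–B2, B1–B3, B2–B4
Every bag has size at most 3, so the width is 3 − 1 = 2 and tw(G) ≤ 2. For the lower bound, the 3 vertices {0, 1, 5} are pairwise adjacent, and any tree decomposition puts a clique entirely inside one bag — forcing width ≥ 2. Therefore the treewidth is 2.

2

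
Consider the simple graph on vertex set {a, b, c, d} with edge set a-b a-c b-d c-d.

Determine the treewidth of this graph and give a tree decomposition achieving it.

Treewidth 2.
One such decomposition:
Bags: B1 = {a, c, d}  B2 = {a, b, d}
Tree: B1–B2

The largest bag has 3 vertices, giving width 2; this decomposition certifies tw(G) ≤ 2. For the lower bound, G contains the cycle a–c–d–b–a, so G is not a forest; only forests have treewidth ≤ 1, hence tw(G) ≥ 2. Therefore the treewidth is 2.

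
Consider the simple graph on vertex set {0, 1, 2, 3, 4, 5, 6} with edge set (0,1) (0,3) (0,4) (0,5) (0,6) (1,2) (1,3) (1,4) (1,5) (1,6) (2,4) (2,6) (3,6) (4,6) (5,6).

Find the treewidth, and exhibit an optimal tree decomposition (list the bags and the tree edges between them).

Treewidth 3.
One optimal decomposition is:
Bags: B1 = {0, 1, 3, 6}  B2 = {0, 1, 4, 6}  B3 = {0, 1, 5, 6}  B4 = {1, 2, 4, 6}
Tree: B1–B2, B2–B3, B2–B4

The largest bag has 4 vertices, giving width 3; this decomposition certifies tw(G) ≤ 3. For the lower bound, the 4 vertices {0, 1, 3, 6} are pairwise adjacent, and any tree decomposition puts a clique entirely inside one bag — forcing width ≥ 3. Therefore the treewidth is 3.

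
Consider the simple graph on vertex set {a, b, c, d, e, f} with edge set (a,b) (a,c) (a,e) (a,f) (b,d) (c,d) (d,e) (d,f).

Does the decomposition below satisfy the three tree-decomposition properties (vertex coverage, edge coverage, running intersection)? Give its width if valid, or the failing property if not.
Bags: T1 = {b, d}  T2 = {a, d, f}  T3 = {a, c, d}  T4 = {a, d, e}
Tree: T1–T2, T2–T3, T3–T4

No — edge (a,b) lies in no bag.

A tree decomposition must satisfy three properties: every vertex lies in some bag; for every edge, both endpoints lie together in some bag; and for every vertex, the bags containing it form a connected subtree. Here edge (a,b) lies in no bag, so the decomposition is invalid.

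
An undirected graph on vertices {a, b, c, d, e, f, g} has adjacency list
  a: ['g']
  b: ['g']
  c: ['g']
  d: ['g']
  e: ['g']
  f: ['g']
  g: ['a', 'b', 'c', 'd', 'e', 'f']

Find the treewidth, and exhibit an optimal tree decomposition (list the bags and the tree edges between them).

Every bag has size at most 2, so the width is 2 − 1 = 1 and tw(G) ≤ 1. G has an edge, so its treewidth is at least 1. Combining the bounds, tw(G) = 1.

Treewidth 1.
Bags: B1 = {a, g}  B2 = {f, g}  B3 = {c, g}  B4 = {e, g}  B5 = {b, g}  B6 = {d, g}
Tree: B1–B2, B1–B3, B2–B4, B1–B5, B4–B6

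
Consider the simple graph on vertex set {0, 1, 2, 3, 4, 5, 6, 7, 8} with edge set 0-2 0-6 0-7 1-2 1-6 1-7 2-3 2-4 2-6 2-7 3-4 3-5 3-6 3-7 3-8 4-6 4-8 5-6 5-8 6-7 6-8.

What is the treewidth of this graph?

3

A width-3 tree decomposition is:
Bags: B1 = {3, 4, 6, 8}  B2 = {2, 3, 4, 6}  B3 = {2, 3, 6, 7}  B4 = {0, 2, 6, 7}  B5 = {3, 5, 6, 8}  B6 = {1, 2, 6, 7}
Tree: B1–B2, B2–B3, B3–B4, B1–B5, B3–B6
The largest bag has 4 vertices, giving width 3; this decomposition certifies tw(G) ≤ 3. Conversely, {3, 4, 6, 8} is a clique of size 4, and the vertices of any clique must share a bag in every tree decomposition; so some bag has ≥ 4 vertices and tw(G) ≥ 3. The upper and lower bounds meet at 3, so that is the treewidth.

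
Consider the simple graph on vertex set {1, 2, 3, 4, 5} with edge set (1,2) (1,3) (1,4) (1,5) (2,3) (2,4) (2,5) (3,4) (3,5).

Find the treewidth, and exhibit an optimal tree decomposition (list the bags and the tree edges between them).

Treewidth 3.
One such decomposition:
Bags: B1 = {1, 2, 3, 4}  B2 = {1, 2, 3, 5}
Tree: B1–B2

The largest bag has 4 vertices, giving width 3; this decomposition certifies tw(G) ≤ 3. Conversely, {1, 2, 3, 4} is a clique of size 4, and the vertices of any clique must share a bag in every tree decomposition; so some bag has ≥ 4 vertices and tw(G) ≥ 3. Therefore the treewidth is 3.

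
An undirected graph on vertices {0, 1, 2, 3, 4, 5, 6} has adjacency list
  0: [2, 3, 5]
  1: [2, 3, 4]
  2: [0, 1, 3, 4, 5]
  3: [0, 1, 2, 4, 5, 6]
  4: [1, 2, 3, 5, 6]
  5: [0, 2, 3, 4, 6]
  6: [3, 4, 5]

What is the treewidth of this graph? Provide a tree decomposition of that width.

Treewidth 3.
One such decomposition:
Bags: B1 = {0, 2, 3, 5}  B2 = {2, 3, 4, 5}  B3 = {3, 4, 5, 6}  B4 = {1, 2, 3, 4}
Tree: B1–B2, B2–B3, B2–B4

Every bag has size at most 4, so the width is 4 − 1 = 3 and tw(G) ≤ 3. On the other hand G contains the 4-clique {0, 2, 3, 5}. A clique must lie in a single bag of any decomposition, so no decomposition can have width below 3. The upper and lower bounds meet at 3, so that is the treewidth.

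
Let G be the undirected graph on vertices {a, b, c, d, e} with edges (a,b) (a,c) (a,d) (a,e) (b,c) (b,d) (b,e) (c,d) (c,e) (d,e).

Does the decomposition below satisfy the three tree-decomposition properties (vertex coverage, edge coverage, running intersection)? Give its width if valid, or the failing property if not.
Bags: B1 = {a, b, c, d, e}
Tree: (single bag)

Yes; width 4.

Vertex coverage: the bags together contain {a, b, c, d, e}, the full vertex set. Edge coverage: each edge of G has both endpoints in at least one bag. Running intersection: for every vertex, the bags containing it form a connected subtree. All three properties hold, so this is a valid tree decomposition of width max|bag| − 1 = 4, and hence tw(G) ≤ 4.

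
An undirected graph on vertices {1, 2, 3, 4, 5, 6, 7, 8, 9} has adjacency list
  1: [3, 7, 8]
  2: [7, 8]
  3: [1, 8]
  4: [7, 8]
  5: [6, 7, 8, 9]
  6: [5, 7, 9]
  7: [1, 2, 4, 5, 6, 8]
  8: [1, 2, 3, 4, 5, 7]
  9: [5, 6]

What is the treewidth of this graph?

A width-2 tree decomposition is:
Bags: B1 = {1, 7, 8}  B2 = {1, 3, 8}  B3 = {5, 7, 8}  B4 = {5, 6, 7}  B5 = {5, 6, 9}  B6 = {2, 7, 8}  B7 = {4, 7, 8}
Tree: B1–B2, B1–B3, B3–B4, B4–B5, B3–B6, B1–B7
The largest bag has 3 vertices, giving width 2; this decomposition certifies tw(G) ≤ 2. For the lower bound, the 3 vertices {5, 6, 9} are pairwise adjacent, and any tree decomposition puts a clique entirely inside one bag — forcing width ≥ 2. The upper and lower bounds meet at 2, so that is the treewidth.

2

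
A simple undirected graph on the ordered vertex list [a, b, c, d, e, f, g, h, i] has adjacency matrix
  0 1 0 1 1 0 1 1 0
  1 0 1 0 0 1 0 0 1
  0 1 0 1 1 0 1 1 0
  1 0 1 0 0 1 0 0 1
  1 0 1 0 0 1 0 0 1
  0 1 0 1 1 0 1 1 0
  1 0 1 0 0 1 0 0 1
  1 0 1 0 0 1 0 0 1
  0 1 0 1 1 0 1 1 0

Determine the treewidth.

4

A width-4 tree decomposition is:
Bags: B1 = {a, c, e, f, i}  B2 = {a, c, f, g, i}  B3 = {a, b, c, f, i}  B4 = {a, c, f, h, i}  B5 = {a, c, d, f, i}
Tree: B1–B2, B2–B3, B3–B4, B4–B5
Each bag holds 5 vertices, so the decomposition has width 4, which upper-bounds the treewidth. For the lower bound: the 5 vertex sets {c,e}, {g,i}, {a,b}, {f}, {h} are disjoint, each induces a connected subgraph, and every pair is joined by at least one edge of G. Contracting each set to a single vertex therefore yields K_{5} as a minor, and since treewidth is minor-monotone, tw(G) ≥ tw(K_{5}) = 4. The upper and lower bounds meet at 4, so that is the treewidth.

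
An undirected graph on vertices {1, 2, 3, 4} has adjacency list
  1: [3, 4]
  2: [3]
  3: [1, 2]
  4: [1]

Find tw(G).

A width-1 tree decomposition is:
Bags: B1 = {2, 3}  B2 = {1, 3}  B3 = {1, 4}
Tree: B1–B2, B2–B3
Each bag holds 2 vertices, so the decomposition has width 1, which upper-bounds the treewidth. Any graph with an edge has treewidth ≥ 1, and G has the edge 2–3. Therefore the treewidth is 1.

1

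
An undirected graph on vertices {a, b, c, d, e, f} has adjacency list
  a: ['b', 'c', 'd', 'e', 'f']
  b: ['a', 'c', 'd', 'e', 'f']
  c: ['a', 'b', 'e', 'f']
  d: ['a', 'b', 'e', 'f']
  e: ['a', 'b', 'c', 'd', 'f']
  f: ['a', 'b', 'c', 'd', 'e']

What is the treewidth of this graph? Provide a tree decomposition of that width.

Each bag holds 5 vertices, so the decomposition has width 4, which upper-bounds the treewidth. For the lower bound, the 5 vertices {a, b, d, e, f} are pairwise adjacent, and any tree decomposition puts a clique entirely inside one bag — forcing width ≥ 4. Combining the bounds, tw(G) = 4.

Treewidth 4.
Bags: B1 = {a, b, c, e, f}  B2 = {a, b, d, e, f}
Tree: B1–B2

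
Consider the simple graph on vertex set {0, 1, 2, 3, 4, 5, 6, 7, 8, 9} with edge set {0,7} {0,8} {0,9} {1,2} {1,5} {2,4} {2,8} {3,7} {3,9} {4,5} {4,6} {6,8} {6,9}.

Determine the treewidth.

2

A width-2 tree decomposition is:
Bags: B1 = {0, 3, 7}  B2 = {0, 3, 9}  B3 = {0, 8, 9}  B4 = {6, 8, 9}  B5 = {2, 6, 8}  B6 = {2, 4, 6}  B7 = {1, 2, 4}  B8 = {1, 4, 5}
Tree: B1–B2, B2–B3, B3–B4, B4–B5, B5–B6, B6–B7, B7–B8
The largest bag has 3 vertices, giving width 2; this decomposition certifies tw(G) ≤ 2. For the lower bound, G contains the cycle 7–3–9–0–7, so G is not a forest; only forests have treewidth ≤ 1, hence tw(G) ≥ 2. Combining the bounds, tw(G) = 2.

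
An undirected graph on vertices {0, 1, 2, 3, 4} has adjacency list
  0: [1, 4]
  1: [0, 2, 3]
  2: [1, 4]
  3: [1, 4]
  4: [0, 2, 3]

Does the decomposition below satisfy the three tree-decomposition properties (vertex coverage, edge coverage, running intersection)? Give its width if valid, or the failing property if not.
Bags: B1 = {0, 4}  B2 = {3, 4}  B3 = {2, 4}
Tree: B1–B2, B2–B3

A tree decomposition must satisfy three properties: every vertex lies in some bag; for every edge, both endpoints lie together in some bag; and for every vertex, the bags containing it form a connected subtree. Here vertex 1 appears in no bag, so the decomposition is invalid.

No — vertex 1 appears in no bag.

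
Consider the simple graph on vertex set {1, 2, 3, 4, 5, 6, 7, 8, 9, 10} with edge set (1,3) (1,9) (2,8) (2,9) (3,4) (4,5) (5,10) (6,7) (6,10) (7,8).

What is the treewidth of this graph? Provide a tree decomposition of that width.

The largest bag has 3 vertices, giving width 2; this decomposition certifies tw(G) ≤ 2. The edges 8–7–6–10–5–4–3–1–9–2–8 form a cycle, so G is not a tree and its treewidth is at least 2. Hence tw(G) = 2 exactly.

Treewidth 2.
One optimal decomposition is:
Bags: B1 = {6, 7, 8}  B2 = {6, 8, 10}  B3 = {5, 8, 10}  B4 = {4, 5, 8}  B5 = {3, 4, 8}  B6 = {1, 3, 8}  B7 = {1, 8, 9}  B8 = {2, 8, 9}
Tree: B1–B2, B2–B3, B3–B4, B4–B5, B5–B6, B6–B7, B7–B8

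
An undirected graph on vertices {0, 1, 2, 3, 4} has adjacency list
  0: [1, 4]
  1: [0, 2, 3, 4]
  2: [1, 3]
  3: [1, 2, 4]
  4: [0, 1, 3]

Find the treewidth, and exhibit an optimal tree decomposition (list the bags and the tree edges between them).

Treewidth 2.
Bags: B1 = {0, 1, 4}  B2 = {1, 3, 4}  B3 = {1, 2, 3}
Tree: B1–B2, B2–B3

Every bag has size at most 3, so the width is 3 − 1 = 2 and tw(G) ≤ 2. Conversely, {0, 1, 4} is a clique of size 3, and the vertices of any clique must share a bag in every tree decomposition; so some bag has ≥ 3 vertices and tw(G) ≥ 2. The upper and lower bounds meet at 2, so that is the treewidth.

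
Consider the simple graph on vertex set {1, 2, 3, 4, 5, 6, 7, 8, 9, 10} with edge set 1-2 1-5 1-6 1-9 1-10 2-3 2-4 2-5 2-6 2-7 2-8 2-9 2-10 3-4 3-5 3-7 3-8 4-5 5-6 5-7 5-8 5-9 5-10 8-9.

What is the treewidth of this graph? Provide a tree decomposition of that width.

Each bag holds 4 vertices, so the decomposition has width 3, which upper-bounds the treewidth. Conversely, {1, 2, 5, 9} is a clique of size 4, and the vertices of any clique must share a bag in every tree decomposition; so some bag has ≥ 4 vertices and tw(G) ≥ 3. Combining the bounds, tw(G) = 3.

Treewidth 3.
Bags: B1 = {2, 3, 5, 8}  B2 = {2, 3, 5, 7}  B3 = {2, 5, 8, 9}  B4 = {1, 2, 5, 9}  B5 = {2, 3, 4, 5}  B6 = {1, 2, 5, 10}  B7 = {1, 2, 5, 6}
Tree: B1–B2, B1–B3, B3–B4, B2–B5, B4–B6, B6–B7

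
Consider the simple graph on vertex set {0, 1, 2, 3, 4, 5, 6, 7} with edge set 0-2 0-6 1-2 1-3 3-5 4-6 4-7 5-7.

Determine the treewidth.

2

A width-2 tree decomposition is:
Bags: B1 = {0, 4, 6}  B2 = {0, 2, 4}  B3 = {1, 2, 4}  B4 = {1, 3, 4}  B5 = {3, 4, 5}  B6 = {4, 5, 7}
Tree: B1–B2, B2–B3, B3–B4, B4–B5, B5–B6
The largest bag has 3 vertices, giving width 2; this decomposition certifies tw(G) ≤ 2. Since 4–6–0–2–1–3–5–7–4 is a cycle in G, G is not acyclic. Forests are exactly the graphs of treewidth ≤ 1, so tw(G) ≥ 2. Hence tw(G) = 2 exactly.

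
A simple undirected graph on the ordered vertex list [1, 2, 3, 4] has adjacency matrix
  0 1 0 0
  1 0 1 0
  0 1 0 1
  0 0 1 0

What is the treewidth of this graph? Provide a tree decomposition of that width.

Every bag has size at most 2, so the width is 2 − 1 = 1 and tw(G) ≤ 1. Any graph with an edge has treewidth ≥ 1, and G has the edge 4–3. Combining the bounds, tw(G) = 1.

Treewidth 1.
One optimal decomposition is:
Bags: B1 = {3, 4}  B2 = {2, 3}  B3 = {1, 2}
Tree: B1–B2, B2–B3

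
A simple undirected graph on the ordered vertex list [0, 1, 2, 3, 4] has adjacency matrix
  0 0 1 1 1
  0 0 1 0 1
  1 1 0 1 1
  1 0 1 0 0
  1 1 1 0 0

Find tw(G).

2

A width-2 tree decomposition is:
Bags: B1 = {0, 2, 3}  B2 = {0, 2, 4}  B3 = {1, 2, 4}
Tree: B1–B2, B2–B3
The largest bag has 3 vertices, giving width 2; this decomposition certifies tw(G) ≤ 2. On the other hand G contains the 3-clique {0, 2, 3}. A clique must lie in a single bag of any decomposition, so no decomposition can have width below 2. The upper and lower bounds meet at 2, so that is the treewidth.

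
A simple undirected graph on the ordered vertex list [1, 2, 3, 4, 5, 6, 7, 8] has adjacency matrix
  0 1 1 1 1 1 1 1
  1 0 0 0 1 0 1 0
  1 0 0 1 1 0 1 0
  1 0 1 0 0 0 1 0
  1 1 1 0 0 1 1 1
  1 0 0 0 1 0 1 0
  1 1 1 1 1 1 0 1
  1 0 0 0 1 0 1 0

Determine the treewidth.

3

A width-3 tree decomposition is:
Bags: B1 = {1, 5, 7, 8}  B2 = {1, 3, 5, 7}  B3 = {1, 3, 4, 7}  B4 = {1, 5, 6, 7}  B5 = {1, 2, 5, 7}
Tree: B1–B2, B2–B3, B1–B4, B1–B5
Every bag has size at most 4, so the width is 4 − 1 = 3 and tw(G) ≤ 3. Conversely, {1, 3, 4, 7} is a clique of size 4, and the vertices of any clique must share a bag in every tree decomposition; so some bag has ≥ 4 vertices and tw(G) ≥ 3. Combining the bounds, tw(G) = 3.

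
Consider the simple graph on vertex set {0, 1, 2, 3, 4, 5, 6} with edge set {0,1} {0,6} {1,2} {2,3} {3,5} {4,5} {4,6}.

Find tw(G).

A width-2 tree decomposition is:
Bags: B1 = {0, 1, 2}  B2 = {0, 2, 6}  B3 = {2, 4, 6}  B4 = {2, 4, 5}  B5 = {2, 3, 5}
Tree: B1–B2, B2–B3, B3–B4, B4–B5
Every bag has size at most 3, so the width is 3 − 1 = 2 and tw(G) ≤ 2. The edges 2–1–0–6–4–5–3–2 form a cycle, so G is not a tree and its treewidth is at least 2. Combining the bounds, tw(G) = 2.

2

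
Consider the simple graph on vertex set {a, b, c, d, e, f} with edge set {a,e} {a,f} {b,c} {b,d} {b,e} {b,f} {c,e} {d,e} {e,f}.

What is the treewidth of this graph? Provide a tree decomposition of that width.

Treewidth 2.
One such decomposition:
Bags: B1 = {a, e, f}  B2 = {b, e, f}  B3 = {b, d, e}  B4 = {b, c, e}
Tree: B1–B2, B2–B3, B2–B4

The largest bag has 3 vertices, giving width 2; this decomposition certifies tw(G) ≤ 2. Conversely, {a, e, f} is a clique of size 3, and the vertices of any clique must share a bag in every tree decomposition; so some bag has ≥ 3 vertices and tw(G) ≥ 2. Combining the bounds, tw(G) = 2.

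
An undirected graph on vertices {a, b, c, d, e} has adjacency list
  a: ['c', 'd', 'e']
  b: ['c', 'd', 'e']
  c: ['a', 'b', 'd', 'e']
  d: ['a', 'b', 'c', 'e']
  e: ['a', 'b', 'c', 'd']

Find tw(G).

3

A width-3 tree decomposition is:
Bags: B1 = {b, c, d, e}  B2 = {a, c, d, e}
Tree: B1–B2
Every bag has size at most 4, so the width is 4 − 1 = 3 and tw(G) ≤ 3. For the lower bound, the 4 vertices {a, c, d, e} are pairwise adjacent, and any tree decomposition puts a clique entirely inside one bag — forcing width ≥ 3. The upper and lower bounds meet at 3, so that is the treewidth.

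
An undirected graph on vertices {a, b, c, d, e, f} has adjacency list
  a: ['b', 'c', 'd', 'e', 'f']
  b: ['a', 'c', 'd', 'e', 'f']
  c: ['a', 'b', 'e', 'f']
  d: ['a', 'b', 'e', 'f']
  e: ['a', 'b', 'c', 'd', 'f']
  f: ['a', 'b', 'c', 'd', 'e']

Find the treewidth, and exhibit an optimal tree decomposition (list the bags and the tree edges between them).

The largest bag has 5 vertices, giving width 4; this decomposition certifies tw(G) ≤ 4. For the lower bound, the 5 vertices {a, b, d, e, f} are pairwise adjacent, and any tree decomposition puts a clique entirely inside one bag — forcing width ≥ 4. Therefore the treewidth is 4.

Treewidth 4.
One optimal decomposition is:
Bags: B1 = {a, b, c, e, f}  B2 = {a, b, d, e, f}
Tree: B1–B2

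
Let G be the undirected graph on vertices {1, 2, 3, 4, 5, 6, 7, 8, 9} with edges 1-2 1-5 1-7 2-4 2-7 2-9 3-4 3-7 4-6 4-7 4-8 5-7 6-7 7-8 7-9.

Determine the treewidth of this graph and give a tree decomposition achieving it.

Treewidth 2.
Bags: B1 = {1, 2, 7}  B2 = {2, 4, 7}  B3 = {1, 5, 7}  B4 = {3, 4, 7}  B5 = {4, 6, 7}  B6 = {2, 7, 9}  B7 = {4, 7, 8}
Tree: B1–B2, B1–B3, B2–B4, B4–B5, B2–B6, B2–B7

Each bag holds 3 vertices, so the decomposition has width 2, which upper-bounds the treewidth. Conversely, {1, 2, 7} is a clique of size 3, and the vertices of any clique must share a bag in every tree decomposition; so some bag has ≥ 3 vertices and tw(G) ≥ 2. Hence tw(G) = 2 exactly.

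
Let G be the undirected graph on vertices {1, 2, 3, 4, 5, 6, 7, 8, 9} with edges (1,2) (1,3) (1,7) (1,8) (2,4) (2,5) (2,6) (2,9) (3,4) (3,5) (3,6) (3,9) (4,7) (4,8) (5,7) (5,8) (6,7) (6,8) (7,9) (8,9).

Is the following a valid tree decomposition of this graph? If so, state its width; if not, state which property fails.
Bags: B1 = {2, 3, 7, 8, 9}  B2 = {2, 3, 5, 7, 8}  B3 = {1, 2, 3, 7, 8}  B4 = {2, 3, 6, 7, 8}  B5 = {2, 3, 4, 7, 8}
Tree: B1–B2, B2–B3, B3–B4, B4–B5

Yes; width 4.

Every vertex of G appears in some bag (union = {1, 2, 3, 4, 5, 6, 7, 8, 9}); every edge is covered by a bag; and for each vertex v the set of bags containing v is connected in the bag tree. The decomposition is therefore valid. The largest bag has 5 vertices, so the width is 4.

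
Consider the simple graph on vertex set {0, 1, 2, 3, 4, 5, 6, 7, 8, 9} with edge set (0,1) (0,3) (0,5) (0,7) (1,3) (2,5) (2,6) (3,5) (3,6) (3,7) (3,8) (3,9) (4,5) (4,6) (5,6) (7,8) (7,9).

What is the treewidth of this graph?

A width-2 tree decomposition is:
Bags: B1 = {0, 3, 5}  B2 = {3, 5, 6}  B3 = {0, 3, 7}  B4 = {2, 5, 6}  B5 = {0, 1, 3}  B6 = {3, 7, 8}  B7 = {3, 7, 9}  B8 = {4, 5, 6}
Tree: B1–B2, B1–B3, B2–B4, B1–B5, B3–B6, B3–B7, B4–B8
Each bag holds 3 vertices, so the decomposition has width 2, which upper-bounds the treewidth. On the other hand G contains the 3-clique {2, 5, 6}. A clique must lie in a single bag of any decomposition, so no decomposition can have width below 2. Combining the bounds, tw(G) = 2.

2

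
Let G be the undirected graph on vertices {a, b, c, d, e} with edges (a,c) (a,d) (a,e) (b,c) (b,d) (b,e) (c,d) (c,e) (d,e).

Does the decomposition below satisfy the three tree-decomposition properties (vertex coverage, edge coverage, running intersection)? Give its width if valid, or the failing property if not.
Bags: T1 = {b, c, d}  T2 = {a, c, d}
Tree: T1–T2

A tree decomposition must satisfy three properties: every vertex lies in some bag; for every edge, both endpoints lie together in some bag; and for every vertex, the bags containing it form a connected subtree. Here vertex e appears in no bag, so the decomposition is invalid.

No — vertex e appears in no bag.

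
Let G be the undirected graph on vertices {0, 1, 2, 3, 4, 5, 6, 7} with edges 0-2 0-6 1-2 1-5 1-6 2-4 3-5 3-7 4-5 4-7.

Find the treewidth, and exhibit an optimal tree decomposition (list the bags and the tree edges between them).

Treewidth 2.
One such decomposition:
Bags: B1 = {0, 1, 6}  B2 = {0, 1, 2}  B3 = {1, 2, 5}  B4 = {2, 4, 5}  B5 = {3, 4, 5}  B6 = {3, 4, 7}
Tree: B1–B2, B2–B3, B3–B4, B4–B5, B5–B6

Each bag holds 3 vertices, so the decomposition has width 2, which upper-bounds the treewidth. Since 6–0–2–1–6 is a cycle in G, G is not acyclic. Forests are exactly the graphs of treewidth ≤ 1, so tw(G) ≥ 2. Hence tw(G) = 2 exactly.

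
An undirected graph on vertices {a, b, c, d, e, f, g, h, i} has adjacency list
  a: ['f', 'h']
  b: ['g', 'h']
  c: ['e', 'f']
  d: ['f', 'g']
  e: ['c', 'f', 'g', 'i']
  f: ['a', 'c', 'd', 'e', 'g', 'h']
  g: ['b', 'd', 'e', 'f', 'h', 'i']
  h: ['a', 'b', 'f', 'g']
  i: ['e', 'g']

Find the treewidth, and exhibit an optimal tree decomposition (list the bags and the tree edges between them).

Treewidth 2.
One such decomposition:
Bags: B1 = {f, g, h}  B2 = {d, f, g}  B3 = {e, f, g}  B4 = {a, f, h}  B5 = {c, e, f}  B6 = {b, g, h}  B7 = {e, g, i}
Tree: B1–B2, B1–B3, B1–B4, B3–B5, B1–B6, B3–B7

The largest bag has 3 vertices, giving width 2; this decomposition certifies tw(G) ≤ 2. On the other hand G contains the 3-clique {d, f, g}. A clique must lie in a single bag of any decomposition, so no decomposition can have width below 2. Therefore the treewidth is 2.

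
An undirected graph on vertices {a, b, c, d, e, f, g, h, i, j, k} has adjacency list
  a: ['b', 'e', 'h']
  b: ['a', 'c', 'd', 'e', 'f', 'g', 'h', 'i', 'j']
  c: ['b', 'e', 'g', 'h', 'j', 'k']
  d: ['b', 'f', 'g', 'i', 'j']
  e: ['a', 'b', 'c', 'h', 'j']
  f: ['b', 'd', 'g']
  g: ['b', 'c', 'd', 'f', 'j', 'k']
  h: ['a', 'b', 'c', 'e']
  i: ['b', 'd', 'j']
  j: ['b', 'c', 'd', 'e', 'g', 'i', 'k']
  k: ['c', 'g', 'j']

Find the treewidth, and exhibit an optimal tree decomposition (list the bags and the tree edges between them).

Treewidth 3.
One optimal decomposition is:
Bags: B1 = {b, c, e, j}  B2 = {b, c, e, h}  B3 = {b, c, g, j}  B4 = {b, d, g, j}  B5 = {a, b, e, h}  B6 = {b, d, f, g}  B7 = {c, g, j, k}  B8 = {b, d, i, j}
Tree: B1–B2, B1–B3, B3–B4, B2–B5, B4–B6, B3–B7, B4–B8

Every bag has size at most 4, so the width is 4 − 1 = 3 and tw(G) ≤ 3. For the lower bound, the 4 vertices {c, g, j, k} are pairwise adjacent, and any tree decomposition puts a clique entirely inside one bag — forcing width ≥ 3. The upper and lower bounds meet at 3, so that is the treewidth.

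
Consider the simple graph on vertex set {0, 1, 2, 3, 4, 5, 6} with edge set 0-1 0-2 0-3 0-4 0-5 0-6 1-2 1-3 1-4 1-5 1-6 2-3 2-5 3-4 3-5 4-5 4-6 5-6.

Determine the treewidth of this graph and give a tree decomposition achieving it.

Each bag holds 5 vertices, so the decomposition has width 4, which upper-bounds the treewidth. Conversely, {0, 1, 2, 3, 5} is a clique of size 5, and the vertices of any clique must share a bag in every tree decomposition; so some bag has ≥ 5 vertices and tw(G) ≥ 4. The upper and lower bounds meet at 4, so that is the treewidth.

Treewidth 4.
One optimal decomposition is:
Bags: B1 = {0, 1, 3, 4, 5}  B2 = {0, 1, 2, 3, 5}  B3 = {0, 1, 4, 5, 6}
Tree: B1–B2, B1–B3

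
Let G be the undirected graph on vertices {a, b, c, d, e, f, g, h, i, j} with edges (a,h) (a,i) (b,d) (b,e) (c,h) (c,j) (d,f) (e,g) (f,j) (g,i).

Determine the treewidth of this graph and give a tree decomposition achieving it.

Treewidth 2.
One such decomposition:
Bags: B1 = {b, d, f}  B2 = {b, e, f}  B3 = {e, f, g}  B4 = {f, g, i}  B5 = {a, f, i}  B6 = {a, f, h}  B7 = {c, f, h}  B8 = {c, f, j}
Tree: B1–B2, B2–B3, B3–B4, B4–B5, B5–B6, B6–B7, B7–B8

Every bag has size at most 3, so the width is 3 − 1 = 2 and tw(G) ≤ 2. Since f–d–b–e–g–i–a–h–c–j–f is a cycle in G, G is not acyclic. Forests are exactly the graphs of treewidth ≤ 1, so tw(G) ≥ 2. Hence tw(G) = 2 exactly.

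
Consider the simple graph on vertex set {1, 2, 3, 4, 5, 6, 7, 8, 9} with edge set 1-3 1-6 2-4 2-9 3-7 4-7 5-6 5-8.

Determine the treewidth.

1

A width-1 tree decomposition is:
Bags: B1 = {5, 8}  B2 = {5, 6}  B3 = {1, 6}  B4 = {1, 3}  B5 = {3, 7}  B6 = {4, 7}  B7 = {2, 4}  B8 = {2, 9}
Tree: B1–B2, B2–B3, B3–B4, B4–B5, B5–B6, B6–B7, B7–B8
The largest bag has 2 vertices, giving width 1; this decomposition certifies tw(G) ≤ 1. Any graph with an edge has treewidth ≥ 1, and G has the edge 8–5. Hence tw(G) = 1 exactly.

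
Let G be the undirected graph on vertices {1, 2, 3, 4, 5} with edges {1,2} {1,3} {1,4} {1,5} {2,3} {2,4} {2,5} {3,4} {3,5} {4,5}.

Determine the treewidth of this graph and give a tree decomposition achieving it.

A single bag containing all 5 vertices is trivially a valid decomposition of width 4. For the lower bound, the 5 vertices {1, 2, 3, 4, 5} are pairwise adjacent, and any tree decomposition puts a clique entirely inside one bag — forcing width ≥ 4. The upper and lower bounds meet at 4, so that is the treewidth.

Treewidth 4.
Bags: B1 = {1, 2, 3, 4, 5}
Tree: (single bag)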